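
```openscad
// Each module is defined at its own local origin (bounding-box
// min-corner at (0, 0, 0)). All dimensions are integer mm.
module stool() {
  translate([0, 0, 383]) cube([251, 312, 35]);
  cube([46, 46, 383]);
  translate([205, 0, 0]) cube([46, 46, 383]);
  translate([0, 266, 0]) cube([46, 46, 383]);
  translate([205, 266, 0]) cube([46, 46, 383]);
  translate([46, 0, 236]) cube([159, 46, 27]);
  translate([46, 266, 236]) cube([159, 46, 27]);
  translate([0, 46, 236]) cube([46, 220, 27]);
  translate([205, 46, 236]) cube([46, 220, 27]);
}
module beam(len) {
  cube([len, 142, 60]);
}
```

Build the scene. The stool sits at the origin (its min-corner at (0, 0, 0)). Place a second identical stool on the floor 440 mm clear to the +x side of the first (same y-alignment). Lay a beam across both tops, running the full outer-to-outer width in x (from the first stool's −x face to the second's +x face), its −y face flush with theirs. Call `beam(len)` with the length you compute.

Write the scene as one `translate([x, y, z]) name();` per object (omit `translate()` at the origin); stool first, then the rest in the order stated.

stool();
translate([691, 0, 0]) stool();
translate([0, 0, 418]) beam(942);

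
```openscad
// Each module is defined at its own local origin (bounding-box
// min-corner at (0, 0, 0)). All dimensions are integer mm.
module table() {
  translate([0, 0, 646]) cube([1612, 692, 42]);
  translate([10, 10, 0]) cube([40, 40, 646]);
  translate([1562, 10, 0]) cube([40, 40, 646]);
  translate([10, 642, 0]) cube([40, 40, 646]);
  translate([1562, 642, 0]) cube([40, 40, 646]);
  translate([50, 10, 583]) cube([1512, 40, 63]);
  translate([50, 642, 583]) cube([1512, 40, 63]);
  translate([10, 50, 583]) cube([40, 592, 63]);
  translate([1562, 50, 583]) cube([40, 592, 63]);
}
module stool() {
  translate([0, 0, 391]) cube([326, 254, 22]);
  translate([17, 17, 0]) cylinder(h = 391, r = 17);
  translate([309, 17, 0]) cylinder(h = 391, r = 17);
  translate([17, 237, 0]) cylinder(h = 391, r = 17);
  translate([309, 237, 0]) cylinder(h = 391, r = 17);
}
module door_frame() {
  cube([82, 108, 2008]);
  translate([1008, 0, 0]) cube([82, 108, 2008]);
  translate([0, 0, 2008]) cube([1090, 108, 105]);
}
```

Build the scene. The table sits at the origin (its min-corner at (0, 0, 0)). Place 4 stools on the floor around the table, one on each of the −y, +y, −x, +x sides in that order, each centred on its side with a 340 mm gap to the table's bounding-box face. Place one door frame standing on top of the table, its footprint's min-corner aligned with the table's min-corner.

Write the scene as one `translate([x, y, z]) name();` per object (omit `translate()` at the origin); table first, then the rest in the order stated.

table();
translate([643, -594, 0]) stool();
translate([643, 1032, 0]) stool();
translate([-666, 219, 0]) stool();
translate([1952, 219, 0]) stool();
translate([0, 0, 688]) door_frame();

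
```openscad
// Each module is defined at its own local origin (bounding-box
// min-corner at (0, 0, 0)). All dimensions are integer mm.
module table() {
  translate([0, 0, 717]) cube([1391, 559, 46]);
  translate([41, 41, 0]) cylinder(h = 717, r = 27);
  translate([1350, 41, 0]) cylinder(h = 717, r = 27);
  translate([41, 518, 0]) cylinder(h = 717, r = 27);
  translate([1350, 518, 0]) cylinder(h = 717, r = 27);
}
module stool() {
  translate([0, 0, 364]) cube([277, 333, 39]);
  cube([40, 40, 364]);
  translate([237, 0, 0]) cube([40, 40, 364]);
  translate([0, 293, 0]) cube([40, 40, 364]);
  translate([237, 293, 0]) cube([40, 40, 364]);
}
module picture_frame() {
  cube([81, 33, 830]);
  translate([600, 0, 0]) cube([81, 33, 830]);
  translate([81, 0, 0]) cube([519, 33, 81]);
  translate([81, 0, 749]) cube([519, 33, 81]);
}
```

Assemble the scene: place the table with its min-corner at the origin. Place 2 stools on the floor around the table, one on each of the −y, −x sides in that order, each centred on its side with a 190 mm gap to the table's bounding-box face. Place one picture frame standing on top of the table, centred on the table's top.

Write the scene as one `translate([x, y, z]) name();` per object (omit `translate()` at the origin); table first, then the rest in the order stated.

table();
translate([557, -523, 0]) stool();
translate([-467, 113, 0]) stool();
translate([355, 263, 763]) picture_frame();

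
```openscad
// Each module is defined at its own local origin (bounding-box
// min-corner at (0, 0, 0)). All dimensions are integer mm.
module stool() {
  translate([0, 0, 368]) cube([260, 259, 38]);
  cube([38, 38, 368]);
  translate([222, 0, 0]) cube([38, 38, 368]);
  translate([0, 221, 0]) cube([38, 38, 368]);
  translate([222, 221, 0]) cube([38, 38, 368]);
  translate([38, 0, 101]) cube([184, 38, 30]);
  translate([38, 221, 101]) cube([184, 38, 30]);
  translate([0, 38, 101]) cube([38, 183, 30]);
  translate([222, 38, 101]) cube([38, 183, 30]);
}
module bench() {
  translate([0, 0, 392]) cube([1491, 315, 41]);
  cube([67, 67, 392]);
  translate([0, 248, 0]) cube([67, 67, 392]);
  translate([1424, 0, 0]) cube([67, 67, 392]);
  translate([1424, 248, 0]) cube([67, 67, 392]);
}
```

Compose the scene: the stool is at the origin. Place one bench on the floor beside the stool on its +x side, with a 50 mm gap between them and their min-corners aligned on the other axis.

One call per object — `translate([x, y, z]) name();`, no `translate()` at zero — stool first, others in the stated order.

stool();
translate([310, 0, 0]) bench();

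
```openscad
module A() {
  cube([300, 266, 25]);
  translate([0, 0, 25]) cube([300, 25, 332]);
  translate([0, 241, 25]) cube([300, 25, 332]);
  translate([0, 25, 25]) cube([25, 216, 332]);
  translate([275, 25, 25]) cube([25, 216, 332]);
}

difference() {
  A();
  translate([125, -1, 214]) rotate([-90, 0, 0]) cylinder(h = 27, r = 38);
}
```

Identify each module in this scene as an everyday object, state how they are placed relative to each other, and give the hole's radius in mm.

The subtracted cylinder has r = 38 mm.

A is an open box. The open box has a circular hole through its front wall. The hole's radius is 38 mm.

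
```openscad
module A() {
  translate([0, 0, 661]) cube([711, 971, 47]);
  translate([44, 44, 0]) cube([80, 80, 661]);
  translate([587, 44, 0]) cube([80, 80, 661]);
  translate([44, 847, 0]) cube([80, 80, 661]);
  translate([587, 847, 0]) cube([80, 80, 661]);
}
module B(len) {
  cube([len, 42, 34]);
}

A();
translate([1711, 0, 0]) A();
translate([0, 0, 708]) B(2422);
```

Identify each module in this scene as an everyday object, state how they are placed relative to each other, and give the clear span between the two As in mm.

Second table starts at x = 1711; first ends at x = 711; clear span = 1711 − 711 = 1000 mm.

A is a table. B is a beam. A beam spans the tops of two tables. The clear span between the two tables is 1000 mm.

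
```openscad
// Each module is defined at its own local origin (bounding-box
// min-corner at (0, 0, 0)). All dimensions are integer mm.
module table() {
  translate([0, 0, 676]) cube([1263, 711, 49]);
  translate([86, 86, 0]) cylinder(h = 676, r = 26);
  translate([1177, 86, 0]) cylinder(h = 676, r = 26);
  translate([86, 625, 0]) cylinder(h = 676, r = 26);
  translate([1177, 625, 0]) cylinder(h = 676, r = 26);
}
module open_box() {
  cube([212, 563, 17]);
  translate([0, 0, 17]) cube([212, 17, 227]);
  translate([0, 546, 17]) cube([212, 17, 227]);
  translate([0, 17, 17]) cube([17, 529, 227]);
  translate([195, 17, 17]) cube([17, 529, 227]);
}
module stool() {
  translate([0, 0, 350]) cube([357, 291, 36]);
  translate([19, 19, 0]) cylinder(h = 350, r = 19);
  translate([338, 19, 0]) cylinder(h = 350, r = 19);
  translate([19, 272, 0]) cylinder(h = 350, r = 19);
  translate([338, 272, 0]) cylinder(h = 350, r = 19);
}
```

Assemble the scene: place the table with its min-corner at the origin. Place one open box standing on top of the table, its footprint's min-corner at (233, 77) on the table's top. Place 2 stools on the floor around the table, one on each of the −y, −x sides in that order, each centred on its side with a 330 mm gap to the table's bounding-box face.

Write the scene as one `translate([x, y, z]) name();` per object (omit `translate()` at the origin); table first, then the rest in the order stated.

table();
translate([233, 77, 725]) open_box();
translate([453, -621, 0]) stool();
translate([-687, 210, 0]) stool();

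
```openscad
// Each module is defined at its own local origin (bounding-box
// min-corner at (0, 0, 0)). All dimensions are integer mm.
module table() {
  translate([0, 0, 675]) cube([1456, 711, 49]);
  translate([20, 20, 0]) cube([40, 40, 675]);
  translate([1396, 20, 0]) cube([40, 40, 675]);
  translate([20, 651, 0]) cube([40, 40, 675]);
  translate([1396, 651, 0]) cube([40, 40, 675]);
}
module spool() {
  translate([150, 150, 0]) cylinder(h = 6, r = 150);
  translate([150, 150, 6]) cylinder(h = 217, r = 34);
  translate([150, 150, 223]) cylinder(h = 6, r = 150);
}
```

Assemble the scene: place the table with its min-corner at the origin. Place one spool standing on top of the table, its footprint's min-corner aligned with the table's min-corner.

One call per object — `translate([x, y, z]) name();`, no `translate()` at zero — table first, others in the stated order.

table();
translate([0, 0, 724]) spool();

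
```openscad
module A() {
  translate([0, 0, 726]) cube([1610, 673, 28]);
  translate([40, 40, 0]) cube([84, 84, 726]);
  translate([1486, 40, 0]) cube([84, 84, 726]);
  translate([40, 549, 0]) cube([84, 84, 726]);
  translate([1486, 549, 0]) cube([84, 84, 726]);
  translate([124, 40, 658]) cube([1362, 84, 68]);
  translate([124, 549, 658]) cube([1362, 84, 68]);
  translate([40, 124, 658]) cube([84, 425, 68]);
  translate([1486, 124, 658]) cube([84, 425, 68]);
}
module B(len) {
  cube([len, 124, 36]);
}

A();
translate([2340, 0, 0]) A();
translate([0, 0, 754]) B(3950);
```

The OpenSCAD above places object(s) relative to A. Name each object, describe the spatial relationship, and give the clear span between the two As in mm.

A is a table. B is a beam. A beam spans the tops of two tables. The clear span between the two tables is 730 mm.

Second table starts at x = 2340; first ends at x = 1610; clear span = 2340 − 1610 = 730 mm.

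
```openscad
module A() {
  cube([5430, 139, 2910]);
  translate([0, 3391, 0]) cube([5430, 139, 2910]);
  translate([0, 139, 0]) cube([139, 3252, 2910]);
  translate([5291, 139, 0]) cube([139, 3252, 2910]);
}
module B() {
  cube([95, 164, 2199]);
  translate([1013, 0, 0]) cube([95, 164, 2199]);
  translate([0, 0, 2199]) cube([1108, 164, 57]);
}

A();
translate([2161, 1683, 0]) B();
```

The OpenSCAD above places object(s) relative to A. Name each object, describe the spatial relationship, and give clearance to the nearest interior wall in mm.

A is a house frame. B is a door frame. The door frame sits inside the house frame, centred. The clearance to the nearest interior wall is 1544 mm.

Clearances: x = 2022, y = 1544; minimum 1544 mm.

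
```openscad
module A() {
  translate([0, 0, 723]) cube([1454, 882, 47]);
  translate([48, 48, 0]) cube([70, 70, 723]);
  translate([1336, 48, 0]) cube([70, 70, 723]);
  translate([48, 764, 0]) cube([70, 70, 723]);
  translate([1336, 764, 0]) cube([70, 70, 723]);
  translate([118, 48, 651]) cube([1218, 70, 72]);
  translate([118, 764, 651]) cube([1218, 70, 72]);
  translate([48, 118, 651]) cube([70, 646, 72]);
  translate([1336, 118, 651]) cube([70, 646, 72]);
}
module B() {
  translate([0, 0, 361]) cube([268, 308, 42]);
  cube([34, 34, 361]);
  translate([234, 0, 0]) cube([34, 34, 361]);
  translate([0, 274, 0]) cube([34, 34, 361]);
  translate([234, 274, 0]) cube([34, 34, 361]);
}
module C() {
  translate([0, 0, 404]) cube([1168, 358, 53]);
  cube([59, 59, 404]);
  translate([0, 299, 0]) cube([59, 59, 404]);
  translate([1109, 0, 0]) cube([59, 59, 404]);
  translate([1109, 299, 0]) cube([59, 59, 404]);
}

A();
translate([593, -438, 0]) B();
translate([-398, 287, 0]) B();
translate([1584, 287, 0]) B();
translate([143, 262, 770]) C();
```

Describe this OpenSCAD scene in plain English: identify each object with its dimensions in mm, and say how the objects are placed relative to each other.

A is a table with a 1454×882 mm rectangular top, 47 mm thick, top surface at z = 770 mm, supported by four 70×70 mm square legs, each inset 48 mm from the nearest pair of top edges, running from the floor. Four apron rails, 70 mm thick and 72 mm tall, run between adjacent legs with their top edges flush with the underside of the top and their outer faces flush with the legs' outer faces.

B is a four-legged stool. The seat is a 268×308×42 mm slab whose top surface is at z = 403 mm; four square legs, each 34×34 mm in cross-section, run from the floor (z = 0) to the underside of the seat, each flush with a corner of the seat.

C is a bench: a 1168×358 mm seat slab, 53 mm thick, top at z = 457 mm, on four 59×59 mm square legs flush with the seat corners and standing on z = 0.

Three stools sit around the table at the −y, −x, +x sides. The bench is on top of the table, centred.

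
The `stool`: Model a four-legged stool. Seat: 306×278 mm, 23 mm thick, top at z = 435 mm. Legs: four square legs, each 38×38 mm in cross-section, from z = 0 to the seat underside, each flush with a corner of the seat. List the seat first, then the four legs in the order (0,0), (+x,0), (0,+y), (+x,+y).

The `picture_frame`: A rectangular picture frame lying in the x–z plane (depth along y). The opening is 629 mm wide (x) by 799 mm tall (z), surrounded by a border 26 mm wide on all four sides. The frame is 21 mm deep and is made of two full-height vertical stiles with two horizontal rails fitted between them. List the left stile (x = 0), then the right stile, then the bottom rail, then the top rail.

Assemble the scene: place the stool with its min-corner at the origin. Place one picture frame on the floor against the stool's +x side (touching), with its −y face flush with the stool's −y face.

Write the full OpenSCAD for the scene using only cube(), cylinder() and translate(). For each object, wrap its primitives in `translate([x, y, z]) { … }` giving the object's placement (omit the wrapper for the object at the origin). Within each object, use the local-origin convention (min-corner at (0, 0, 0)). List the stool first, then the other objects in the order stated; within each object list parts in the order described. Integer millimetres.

translate([0, 0, 412]) cube([306, 278, 23]);
cube([38, 38, 412]);
translate([268, 0, 0]) cube([38, 38, 412]);
translate([0, 240, 0]) cube([38, 38, 412]);
translate([268, 240, 0]) cube([38, 38, 412]);
translate([306, 0, 0]) {
  cube([26, 21, 851]);
  translate([655, 0, 0]) cube([26, 21, 851]);
  translate([26, 0, 0]) cube([629, 21, 26]);
  translate([26, 0, 825]) cube([629, 21, 26]);
}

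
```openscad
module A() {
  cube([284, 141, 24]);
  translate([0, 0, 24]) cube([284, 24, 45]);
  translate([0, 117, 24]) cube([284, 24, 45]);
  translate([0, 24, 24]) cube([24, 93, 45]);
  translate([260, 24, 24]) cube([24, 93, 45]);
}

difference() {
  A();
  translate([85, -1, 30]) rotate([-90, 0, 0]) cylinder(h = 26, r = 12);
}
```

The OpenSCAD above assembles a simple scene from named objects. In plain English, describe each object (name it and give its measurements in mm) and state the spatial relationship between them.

A is an open storage box with external size 284×141×69 mm and wall thickness 24 mm (the base is also 24 mm thick). The base covers the whole footprint; the four walls stand on the base, with the y-facing walls full-width and the x-facing walls fitting between their inner faces.

The open box has a circular hole of radius 12 mm through its front wall, centred at (x = 85, z = 30).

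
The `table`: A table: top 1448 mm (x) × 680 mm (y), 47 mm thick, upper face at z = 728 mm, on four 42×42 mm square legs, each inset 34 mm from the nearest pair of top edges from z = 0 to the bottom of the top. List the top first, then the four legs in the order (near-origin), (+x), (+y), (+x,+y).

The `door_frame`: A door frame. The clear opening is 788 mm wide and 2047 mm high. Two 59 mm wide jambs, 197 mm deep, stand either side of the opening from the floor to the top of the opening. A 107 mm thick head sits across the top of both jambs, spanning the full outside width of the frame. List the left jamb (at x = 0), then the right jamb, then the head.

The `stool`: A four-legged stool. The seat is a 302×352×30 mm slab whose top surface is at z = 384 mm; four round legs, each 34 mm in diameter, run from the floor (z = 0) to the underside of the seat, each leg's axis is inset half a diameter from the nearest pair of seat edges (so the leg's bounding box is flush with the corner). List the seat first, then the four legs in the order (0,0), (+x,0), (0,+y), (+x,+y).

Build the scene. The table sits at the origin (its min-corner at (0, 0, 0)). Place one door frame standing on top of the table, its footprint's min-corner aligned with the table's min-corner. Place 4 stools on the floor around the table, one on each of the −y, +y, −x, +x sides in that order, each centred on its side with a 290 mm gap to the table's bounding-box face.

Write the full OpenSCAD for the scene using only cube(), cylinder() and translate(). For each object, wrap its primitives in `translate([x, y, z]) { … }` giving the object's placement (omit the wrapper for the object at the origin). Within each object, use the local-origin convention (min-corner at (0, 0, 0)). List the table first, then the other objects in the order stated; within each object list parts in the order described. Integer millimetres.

translate([0, 0, 681]) cube([1448, 680, 47]);
translate([34, 34, 0]) cube([42, 42, 681]);
translate([1372, 34, 0]) cube([42, 42, 681]);
translate([34, 604, 0]) cube([42, 42, 681]);
translate([1372, 604, 0]) cube([42, 42, 681]);
translate([0, 0, 728]) {
  cube([59, 197, 2047]);
  translate([847, 0, 0]) cube([59, 197, 2047]);
  translate([0, 0, 2047]) cube([906, 197, 107]);
}
translate([573, -642, 0]) {
  translate([0, 0, 354]) cube([302, 352, 30]);
  translate([17, 17, 0]) cylinder(h = 354, r = 17);
  translate([285, 17, 0]) cylinder(h = 354, r = 17);
  translate([17, 335, 0]) cylinder(h = 354, r = 17);
  translate([285, 335, 0]) cylinder(h = 354, r = 17);
}
translate([573, 970, 0]) {
  translate([0, 0, 354]) cube([302, 352, 30]);
  translate([17, 17, 0]) cylinder(h = 354, r = 17);
  translate([285, 17, 0]) cylinder(h = 354, r = 17);
  translate([17, 335, 0]) cylinder(h = 354, r = 17);
  translate([285, 335, 0]) cylinder(h = 354, r = 17);
}
translate([-592, 164, 0]) {
  translate([0, 0, 354]) cube([302, 352, 30]);
  translate([17, 17, 0]) cylinder(h = 354, r = 17);
  translate([285, 17, 0]) cylinder(h = 354, r = 17);
  translate([17, 335, 0]) cylinder(h = 354, r = 17);
  translate([285, 335, 0]) cylinder(h = 354, r = 17);
}
translate([1738, 164, 0]) {
  translate([0, 0, 354]) cube([302, 352, 30]);
  translate([17, 17, 0]) cylinder(h = 354, r = 17);
  translate([285, 17, 0]) cylinder(h = 354, r = 17);
  translate([17, 335, 0]) cylinder(h = 354, r = 17);
  translate([285, 335, 0]) cylinder(h = 354, r = 17);
}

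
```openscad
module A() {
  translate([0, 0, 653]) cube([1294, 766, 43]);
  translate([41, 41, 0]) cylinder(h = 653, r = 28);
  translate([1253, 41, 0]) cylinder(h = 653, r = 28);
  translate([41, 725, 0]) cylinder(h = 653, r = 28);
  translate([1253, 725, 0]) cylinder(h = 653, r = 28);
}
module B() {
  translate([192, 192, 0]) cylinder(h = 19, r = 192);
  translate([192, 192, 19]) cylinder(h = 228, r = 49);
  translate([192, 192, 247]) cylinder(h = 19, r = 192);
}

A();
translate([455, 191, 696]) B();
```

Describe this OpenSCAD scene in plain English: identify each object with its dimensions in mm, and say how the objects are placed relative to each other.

A is a table: top 1294 mm (x) × 766 mm (y), 43 mm thick, upper face at z = 696 mm, on four round legs of 56 mm diameter, each leg's bounding box inset 13 mm from the nearest pair of top edges, running from z = 0 to the bottom of the top.

B is a spool: two coaxial disc flanges of radius 192 mm and thickness 19 mm, joined by a core cylinder of radius 49 mm and height 228 mm. The lower flange rests on z = 0 and the three cylinders share a vertical axis.

The spool is on top of the table, centred.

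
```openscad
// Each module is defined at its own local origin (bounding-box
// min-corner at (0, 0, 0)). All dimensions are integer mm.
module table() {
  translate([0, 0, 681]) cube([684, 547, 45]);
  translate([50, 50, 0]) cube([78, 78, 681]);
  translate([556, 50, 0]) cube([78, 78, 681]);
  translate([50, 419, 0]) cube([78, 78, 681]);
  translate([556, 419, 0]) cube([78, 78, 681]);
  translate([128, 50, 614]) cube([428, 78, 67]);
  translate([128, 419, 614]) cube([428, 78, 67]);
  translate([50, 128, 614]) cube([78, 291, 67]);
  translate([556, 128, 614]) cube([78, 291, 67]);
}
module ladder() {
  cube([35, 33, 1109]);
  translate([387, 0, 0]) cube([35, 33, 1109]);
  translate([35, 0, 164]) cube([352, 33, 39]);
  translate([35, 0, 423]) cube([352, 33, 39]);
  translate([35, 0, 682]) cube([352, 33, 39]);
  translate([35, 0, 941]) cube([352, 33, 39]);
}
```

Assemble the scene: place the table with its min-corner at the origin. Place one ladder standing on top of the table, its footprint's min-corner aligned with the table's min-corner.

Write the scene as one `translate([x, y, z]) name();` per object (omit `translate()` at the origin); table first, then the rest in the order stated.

table();
translate([0, 0, 726]) ladder();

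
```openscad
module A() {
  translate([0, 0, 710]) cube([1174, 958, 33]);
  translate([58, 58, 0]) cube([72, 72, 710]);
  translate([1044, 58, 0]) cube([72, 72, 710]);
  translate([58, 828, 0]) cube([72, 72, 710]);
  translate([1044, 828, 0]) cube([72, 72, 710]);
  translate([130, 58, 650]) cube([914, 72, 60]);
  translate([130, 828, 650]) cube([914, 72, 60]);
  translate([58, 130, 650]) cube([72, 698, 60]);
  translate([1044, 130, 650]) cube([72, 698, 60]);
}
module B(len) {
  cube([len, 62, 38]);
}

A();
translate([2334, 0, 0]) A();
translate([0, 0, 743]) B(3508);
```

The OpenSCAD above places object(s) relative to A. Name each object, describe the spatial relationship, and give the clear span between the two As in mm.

A is a table. B is a beam. A beam spans the tops of two tables. The clear span between the two tables is 1160 mm.

Second table starts at x = 2334; first ends at x = 1174; clear span = 2334 − 1174 = 1160 mm.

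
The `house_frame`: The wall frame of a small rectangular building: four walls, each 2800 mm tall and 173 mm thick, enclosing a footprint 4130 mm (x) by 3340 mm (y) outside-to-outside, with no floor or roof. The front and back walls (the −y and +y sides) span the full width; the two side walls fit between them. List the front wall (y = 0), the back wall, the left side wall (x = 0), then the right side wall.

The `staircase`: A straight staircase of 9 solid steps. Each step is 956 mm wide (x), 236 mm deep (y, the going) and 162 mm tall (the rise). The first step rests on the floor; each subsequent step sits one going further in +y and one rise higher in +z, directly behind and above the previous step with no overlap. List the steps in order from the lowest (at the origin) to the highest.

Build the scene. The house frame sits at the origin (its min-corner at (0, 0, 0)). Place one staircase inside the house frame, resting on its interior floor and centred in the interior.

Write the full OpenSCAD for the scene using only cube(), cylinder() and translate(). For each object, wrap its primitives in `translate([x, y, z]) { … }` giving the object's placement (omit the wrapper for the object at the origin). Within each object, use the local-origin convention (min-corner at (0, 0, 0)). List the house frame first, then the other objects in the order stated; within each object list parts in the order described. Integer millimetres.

cube([4130, 173, 2800]);
translate([0, 3167, 0]) cube([4130, 173, 2800]);
translate([0, 173, 0]) cube([173, 2994, 2800]);
translate([3957, 173, 0]) cube([173, 2994, 2800]);
translate([1587, 608, 0]) {
  cube([956, 236, 162]);
  translate([0, 236, 162]) cube([956, 236, 162]);
  translate([0, 472, 324]) cube([956, 236, 162]);
  translate([0, 708, 486]) cube([956, 236, 162]);
  translate([0, 944, 648]) cube([956, 236, 162]);
  translate([0, 1180, 810]) cube([956, 236, 162]);
  translate([0, 1416, 972]) cube([956, 236, 162]);
  translate([0, 1652, 1134]) cube([956, 236, 162]);
  translate([0, 1888, 1296]) cube([956, 236, 162]);
}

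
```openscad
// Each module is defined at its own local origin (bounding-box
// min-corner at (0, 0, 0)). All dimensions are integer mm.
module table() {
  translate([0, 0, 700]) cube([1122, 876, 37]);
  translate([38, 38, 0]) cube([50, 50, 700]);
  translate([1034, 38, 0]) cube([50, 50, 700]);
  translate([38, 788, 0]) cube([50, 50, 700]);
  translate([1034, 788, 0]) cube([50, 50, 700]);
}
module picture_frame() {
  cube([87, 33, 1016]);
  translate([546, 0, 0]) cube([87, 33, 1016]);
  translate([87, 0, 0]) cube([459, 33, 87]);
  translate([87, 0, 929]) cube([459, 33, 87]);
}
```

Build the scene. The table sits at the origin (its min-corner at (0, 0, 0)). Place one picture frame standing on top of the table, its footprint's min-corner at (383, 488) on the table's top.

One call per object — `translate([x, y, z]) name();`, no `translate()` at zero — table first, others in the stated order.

table();
translate([383, 488, 737]) picture_frame();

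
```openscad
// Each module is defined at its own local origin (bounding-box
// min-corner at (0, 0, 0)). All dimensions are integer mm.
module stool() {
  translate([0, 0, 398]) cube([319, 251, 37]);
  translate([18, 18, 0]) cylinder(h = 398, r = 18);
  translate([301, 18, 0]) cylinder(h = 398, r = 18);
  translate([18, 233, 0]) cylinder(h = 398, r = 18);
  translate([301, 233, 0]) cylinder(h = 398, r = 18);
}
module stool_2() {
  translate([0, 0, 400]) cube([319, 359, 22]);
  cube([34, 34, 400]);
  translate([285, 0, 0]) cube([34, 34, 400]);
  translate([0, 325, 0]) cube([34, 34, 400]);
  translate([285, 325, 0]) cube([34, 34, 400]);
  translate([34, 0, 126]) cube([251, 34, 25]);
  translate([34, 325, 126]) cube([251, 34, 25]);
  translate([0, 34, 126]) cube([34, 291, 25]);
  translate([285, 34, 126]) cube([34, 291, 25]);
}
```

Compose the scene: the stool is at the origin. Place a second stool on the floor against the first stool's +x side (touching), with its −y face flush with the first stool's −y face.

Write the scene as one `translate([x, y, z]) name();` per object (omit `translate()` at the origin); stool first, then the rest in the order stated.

stool();
translate([319, 0, 0]) stool_2();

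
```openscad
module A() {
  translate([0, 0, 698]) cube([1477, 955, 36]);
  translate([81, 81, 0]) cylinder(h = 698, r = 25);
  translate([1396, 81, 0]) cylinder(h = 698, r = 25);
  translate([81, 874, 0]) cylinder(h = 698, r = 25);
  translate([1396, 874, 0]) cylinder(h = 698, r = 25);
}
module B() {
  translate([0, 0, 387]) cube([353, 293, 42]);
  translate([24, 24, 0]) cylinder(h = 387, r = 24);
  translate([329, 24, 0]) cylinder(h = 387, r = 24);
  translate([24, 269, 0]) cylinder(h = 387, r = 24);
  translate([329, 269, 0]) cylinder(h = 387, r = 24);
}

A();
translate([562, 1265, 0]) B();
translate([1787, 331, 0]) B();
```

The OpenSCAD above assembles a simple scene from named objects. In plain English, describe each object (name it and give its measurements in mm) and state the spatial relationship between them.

A is a table: top 1477 mm (x) × 955 mm (y), 36 mm thick, upper face at z = 734 mm, on four round legs of 50 mm diameter, each leg's bounding box inset 56 mm from the nearest pair of top edges, running from z = 0 to the bottom of the top.

B is a four-legged stool. The seat is a 353×293×42 mm slab whose top surface is at z = 429 mm; four round legs, each 48 mm in diameter, run from the floor (z = 0) to the underside of the seat, each leg's axis is inset half a diameter from the nearest pair of seat edges (so the leg's bounding box is flush with the corner).

Two stools sit around the table at the +y, +x sides.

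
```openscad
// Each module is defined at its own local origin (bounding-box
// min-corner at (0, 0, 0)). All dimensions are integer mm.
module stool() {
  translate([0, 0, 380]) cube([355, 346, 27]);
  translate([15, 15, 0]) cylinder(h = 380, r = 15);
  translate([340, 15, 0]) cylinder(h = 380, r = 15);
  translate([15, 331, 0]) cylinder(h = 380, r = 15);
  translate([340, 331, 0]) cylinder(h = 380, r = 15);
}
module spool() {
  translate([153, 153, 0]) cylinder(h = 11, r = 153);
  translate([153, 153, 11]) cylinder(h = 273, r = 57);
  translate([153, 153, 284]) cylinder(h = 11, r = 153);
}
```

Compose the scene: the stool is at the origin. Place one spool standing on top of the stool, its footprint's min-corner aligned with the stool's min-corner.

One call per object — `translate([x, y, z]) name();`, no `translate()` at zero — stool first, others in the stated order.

stool();
translate([0, 0, 407]) spool();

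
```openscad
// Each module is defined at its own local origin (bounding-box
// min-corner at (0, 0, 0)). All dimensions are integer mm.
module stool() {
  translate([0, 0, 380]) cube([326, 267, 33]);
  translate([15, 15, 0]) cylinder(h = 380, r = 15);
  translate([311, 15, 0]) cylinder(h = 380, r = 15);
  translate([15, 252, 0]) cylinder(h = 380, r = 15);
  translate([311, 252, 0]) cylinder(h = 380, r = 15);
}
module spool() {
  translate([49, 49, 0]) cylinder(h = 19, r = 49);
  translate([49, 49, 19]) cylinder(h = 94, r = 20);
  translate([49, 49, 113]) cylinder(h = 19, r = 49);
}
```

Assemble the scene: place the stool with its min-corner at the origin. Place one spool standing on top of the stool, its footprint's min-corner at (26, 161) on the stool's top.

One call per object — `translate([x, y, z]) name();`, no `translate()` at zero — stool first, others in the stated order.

stool();
translate([26, 161, 413]) spool();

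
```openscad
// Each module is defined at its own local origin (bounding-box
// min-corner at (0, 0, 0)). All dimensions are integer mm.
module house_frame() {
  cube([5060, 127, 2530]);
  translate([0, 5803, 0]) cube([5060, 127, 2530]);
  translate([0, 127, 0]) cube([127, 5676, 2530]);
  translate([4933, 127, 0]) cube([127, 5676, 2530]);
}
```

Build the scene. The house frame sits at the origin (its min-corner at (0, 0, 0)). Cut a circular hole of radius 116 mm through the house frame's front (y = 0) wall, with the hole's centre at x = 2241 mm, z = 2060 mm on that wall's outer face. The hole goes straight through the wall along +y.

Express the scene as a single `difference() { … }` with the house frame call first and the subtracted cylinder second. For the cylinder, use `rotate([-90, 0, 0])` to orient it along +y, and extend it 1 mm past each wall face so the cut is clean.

difference() {
  house_frame();
  translate([2241, -1, 2060]) rotate([-90, 0, 0]) cylinder(h = 129, r = 116);
}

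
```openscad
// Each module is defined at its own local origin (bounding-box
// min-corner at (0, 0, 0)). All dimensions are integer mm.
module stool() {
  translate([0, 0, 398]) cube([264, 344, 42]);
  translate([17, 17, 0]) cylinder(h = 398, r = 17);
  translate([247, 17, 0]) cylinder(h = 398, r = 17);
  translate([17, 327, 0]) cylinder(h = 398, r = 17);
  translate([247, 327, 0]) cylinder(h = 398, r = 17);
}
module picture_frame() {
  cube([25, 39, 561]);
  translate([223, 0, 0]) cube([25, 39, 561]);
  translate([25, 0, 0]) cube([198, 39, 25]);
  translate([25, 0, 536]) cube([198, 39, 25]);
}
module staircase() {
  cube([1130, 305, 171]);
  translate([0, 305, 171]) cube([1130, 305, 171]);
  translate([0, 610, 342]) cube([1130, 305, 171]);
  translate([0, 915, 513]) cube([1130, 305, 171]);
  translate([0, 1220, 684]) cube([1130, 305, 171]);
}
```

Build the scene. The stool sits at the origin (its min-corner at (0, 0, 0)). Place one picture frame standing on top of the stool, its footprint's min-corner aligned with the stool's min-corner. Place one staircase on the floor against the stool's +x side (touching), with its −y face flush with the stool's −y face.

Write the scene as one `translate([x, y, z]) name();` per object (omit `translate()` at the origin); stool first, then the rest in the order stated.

stool();
translate([0, 0, 440]) picture_frame();
translate([264, 0, 0]) staircase();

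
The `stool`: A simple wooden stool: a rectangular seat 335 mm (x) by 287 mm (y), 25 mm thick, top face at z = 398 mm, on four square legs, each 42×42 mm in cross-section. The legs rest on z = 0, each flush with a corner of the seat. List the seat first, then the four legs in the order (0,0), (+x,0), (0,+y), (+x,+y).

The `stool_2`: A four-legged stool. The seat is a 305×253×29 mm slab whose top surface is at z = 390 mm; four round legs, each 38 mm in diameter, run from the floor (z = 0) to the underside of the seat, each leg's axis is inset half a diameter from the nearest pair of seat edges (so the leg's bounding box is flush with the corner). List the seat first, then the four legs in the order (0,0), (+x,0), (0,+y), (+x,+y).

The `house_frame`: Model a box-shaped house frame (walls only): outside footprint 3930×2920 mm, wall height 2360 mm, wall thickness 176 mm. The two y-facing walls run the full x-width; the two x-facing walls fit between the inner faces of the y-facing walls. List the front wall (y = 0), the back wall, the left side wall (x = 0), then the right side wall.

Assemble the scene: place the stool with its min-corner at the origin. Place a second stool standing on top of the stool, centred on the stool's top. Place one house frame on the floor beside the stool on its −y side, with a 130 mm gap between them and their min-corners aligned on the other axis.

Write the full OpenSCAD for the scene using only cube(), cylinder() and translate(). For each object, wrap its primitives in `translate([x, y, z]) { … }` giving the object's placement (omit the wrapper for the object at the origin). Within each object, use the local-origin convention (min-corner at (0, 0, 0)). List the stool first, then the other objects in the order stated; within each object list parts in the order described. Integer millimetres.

translate([0, 0, 373]) cube([335, 287, 25]);
cube([42, 42, 373]);
translate([293, 0, 0]) cube([42, 42, 373]);
translate([0, 245, 0]) cube([42, 42, 373]);
translate([293, 245, 0]) cube([42, 42, 373]);
translate([15, 17, 398]) {
  translate([0, 0, 361]) cube([305, 253, 29]);
  translate([19, 19, 0]) cylinder(h = 361, r = 19);
  translate([286, 19, 0]) cylinder(h = 361, r = 19);
  translate([19, 234, 0]) cylinder(h = 361, r = 19);
  translate([286, 234, 0]) cylinder(h = 361, r = 19);
}
translate([0, -3050, 0]) {
  cube([3930, 176, 2360]);
  translate([0, 2744, 0]) cube([3930, 176, 2360]);
  translate([0, 176, 0]) cube([176, 2568, 2360]);
  translate([3754, 176, 0]) cube([176, 2568, 2360]);
}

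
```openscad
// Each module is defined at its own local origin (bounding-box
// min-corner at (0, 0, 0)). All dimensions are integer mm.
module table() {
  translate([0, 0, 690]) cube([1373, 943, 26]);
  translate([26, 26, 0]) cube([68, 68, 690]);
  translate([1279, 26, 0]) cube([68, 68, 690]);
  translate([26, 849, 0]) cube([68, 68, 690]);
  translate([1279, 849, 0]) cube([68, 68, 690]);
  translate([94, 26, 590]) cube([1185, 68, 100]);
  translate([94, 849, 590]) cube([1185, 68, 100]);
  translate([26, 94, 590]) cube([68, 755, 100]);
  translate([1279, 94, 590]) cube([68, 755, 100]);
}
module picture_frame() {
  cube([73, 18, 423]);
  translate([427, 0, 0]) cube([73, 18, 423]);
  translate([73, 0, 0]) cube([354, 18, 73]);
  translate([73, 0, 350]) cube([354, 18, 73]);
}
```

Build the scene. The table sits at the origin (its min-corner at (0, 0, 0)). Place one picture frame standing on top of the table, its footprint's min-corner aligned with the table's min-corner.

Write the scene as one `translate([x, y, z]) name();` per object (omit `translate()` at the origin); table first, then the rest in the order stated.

table();
translate([0, 0, 716]) picture_frame();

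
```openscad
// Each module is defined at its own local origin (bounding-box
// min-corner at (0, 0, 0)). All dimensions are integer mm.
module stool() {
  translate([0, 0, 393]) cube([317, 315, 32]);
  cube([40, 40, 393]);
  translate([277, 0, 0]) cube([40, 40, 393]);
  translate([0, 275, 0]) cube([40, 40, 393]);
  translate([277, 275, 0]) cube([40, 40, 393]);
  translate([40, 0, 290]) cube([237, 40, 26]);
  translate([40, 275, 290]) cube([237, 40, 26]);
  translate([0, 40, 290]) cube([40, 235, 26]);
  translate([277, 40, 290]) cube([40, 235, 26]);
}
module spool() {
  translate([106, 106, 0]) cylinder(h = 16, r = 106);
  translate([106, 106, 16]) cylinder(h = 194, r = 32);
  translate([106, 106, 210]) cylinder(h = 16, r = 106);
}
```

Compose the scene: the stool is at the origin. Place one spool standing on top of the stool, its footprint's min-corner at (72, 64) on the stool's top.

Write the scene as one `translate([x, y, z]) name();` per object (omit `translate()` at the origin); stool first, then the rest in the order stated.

stool();
translate([72, 64, 425]) spool();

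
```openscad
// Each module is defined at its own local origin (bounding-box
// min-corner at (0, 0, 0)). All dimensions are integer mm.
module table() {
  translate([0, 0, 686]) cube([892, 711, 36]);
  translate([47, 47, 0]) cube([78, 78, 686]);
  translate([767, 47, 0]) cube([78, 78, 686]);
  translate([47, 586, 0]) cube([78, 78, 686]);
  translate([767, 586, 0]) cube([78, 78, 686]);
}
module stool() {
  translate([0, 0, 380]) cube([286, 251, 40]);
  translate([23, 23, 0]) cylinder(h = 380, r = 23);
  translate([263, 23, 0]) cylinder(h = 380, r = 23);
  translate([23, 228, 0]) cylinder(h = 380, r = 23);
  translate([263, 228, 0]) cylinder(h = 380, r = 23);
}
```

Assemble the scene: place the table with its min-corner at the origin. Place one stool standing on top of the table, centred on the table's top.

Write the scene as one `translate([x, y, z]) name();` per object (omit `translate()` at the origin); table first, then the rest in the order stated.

table();
translate([303, 230, 722]) stool();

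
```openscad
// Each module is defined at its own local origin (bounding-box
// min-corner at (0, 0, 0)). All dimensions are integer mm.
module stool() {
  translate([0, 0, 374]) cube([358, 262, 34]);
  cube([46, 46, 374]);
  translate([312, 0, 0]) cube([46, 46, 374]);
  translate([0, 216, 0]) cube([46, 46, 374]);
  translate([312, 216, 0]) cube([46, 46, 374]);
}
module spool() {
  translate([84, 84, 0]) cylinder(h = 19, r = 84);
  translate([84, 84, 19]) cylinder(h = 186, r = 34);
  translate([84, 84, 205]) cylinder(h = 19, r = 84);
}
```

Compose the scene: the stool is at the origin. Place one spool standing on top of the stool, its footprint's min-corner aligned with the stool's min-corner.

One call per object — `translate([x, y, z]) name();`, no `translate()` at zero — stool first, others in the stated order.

stool();
translate([0, 0, 408]) spool();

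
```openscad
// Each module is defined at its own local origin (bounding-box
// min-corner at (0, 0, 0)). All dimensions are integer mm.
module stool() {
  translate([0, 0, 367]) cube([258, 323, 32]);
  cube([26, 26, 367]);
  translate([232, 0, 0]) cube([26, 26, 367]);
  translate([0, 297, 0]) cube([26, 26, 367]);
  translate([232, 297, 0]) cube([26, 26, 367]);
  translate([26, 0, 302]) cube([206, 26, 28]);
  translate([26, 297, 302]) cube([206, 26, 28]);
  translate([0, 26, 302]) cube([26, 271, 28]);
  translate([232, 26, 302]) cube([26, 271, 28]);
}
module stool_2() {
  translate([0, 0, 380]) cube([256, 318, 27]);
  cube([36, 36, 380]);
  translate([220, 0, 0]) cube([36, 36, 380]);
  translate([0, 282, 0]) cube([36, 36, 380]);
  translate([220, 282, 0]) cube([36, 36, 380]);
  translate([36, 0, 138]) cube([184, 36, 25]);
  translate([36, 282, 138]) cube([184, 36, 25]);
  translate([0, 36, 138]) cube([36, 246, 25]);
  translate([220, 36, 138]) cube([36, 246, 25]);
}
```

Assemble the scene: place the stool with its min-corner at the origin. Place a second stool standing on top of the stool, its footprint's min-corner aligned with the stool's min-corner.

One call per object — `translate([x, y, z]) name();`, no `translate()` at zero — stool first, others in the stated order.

stool();
translate([0, 0, 399]) stool_2();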